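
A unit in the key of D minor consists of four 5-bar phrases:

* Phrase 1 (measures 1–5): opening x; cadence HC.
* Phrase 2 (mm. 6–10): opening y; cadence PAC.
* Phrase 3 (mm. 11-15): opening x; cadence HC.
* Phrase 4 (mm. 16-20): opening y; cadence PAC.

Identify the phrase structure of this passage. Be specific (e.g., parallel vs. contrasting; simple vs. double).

The cadence pattern HC–PAC–HC–PAC is weak–strong twice, and phrases 3–4 restate phrases 1–2: a period heard twice, not a double period (which would end weakly at phrase 2).

repeated period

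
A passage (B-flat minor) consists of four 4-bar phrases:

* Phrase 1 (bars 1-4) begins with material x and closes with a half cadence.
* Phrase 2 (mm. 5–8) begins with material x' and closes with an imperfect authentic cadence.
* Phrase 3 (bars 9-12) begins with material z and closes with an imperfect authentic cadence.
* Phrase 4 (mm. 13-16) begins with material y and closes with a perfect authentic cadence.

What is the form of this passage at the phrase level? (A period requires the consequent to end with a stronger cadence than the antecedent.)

Four phrases in two halves: the first half (mm. 1–8) ends with an imperfect authentic cadence, the second (mm. 9-16) with a perfect authentic cadence — a large antecedent–consequent pair, i.e. a double period.
Phrase 3 begins with different material from phrase 1, making it contrasting.

contrasting double period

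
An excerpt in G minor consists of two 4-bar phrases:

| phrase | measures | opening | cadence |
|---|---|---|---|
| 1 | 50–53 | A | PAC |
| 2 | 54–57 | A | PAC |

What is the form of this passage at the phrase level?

repeated phrase

Both phrases have the same opening (A) and the same cadence (perfect authentic cadence): the second is a restatement, not a consequent, so this is a repeated phrase rather than a period.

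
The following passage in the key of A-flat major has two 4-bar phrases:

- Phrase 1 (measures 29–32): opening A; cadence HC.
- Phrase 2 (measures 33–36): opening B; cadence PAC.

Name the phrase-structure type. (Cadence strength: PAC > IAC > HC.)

Phrase 1 ends with a half cadence (weaker) and phrase 2 with a perfect authentic cadence (stronger): antecedent + consequent = a period.
The two phrases open with different material (A / B), so the period is contrasting.

contrasting period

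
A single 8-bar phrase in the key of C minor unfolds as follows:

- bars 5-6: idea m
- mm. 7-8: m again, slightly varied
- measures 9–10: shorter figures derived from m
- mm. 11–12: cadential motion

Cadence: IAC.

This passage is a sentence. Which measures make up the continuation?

measures 9–12

After the presentation (measures 5–8), the continuation covers the fragmentation through the cadence: mm. 9-12.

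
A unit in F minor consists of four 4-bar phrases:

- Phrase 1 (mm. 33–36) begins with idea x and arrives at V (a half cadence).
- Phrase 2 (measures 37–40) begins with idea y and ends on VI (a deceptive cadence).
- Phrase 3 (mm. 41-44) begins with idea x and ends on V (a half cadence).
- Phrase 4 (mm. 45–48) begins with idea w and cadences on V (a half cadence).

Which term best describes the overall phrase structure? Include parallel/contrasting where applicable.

phrase group

Phrase 4 ends with a half cadence, no stronger than phrase 2's deceptive cadence, so the four phrases do not form a double period; nor do phrases 3–4 duplicate 1–2, so it is not a repeated period. With no phrase reaching a conclusive cadence, the passage is a phrase group.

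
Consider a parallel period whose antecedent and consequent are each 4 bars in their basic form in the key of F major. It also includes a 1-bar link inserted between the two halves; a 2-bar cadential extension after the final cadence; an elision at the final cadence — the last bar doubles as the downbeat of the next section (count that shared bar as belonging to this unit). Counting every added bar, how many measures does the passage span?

11 measures

Basic parallel period: 4 + 4 = 8 bars.
8 (basic form) + 1 (link) + 2 (cadential extension) = 11.
The elision shares a bar with the next section but does not change this unit's count.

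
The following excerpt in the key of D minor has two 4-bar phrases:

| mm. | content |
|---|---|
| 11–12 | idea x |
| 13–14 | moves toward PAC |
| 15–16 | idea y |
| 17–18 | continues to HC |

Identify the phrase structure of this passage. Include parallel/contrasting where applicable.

phrase group

The second phrase closes with a half cadence, which is not stronger than the first phrase's perfect authentic cadence; without a weak→strong cadential pair there is no antecedent–consequent relationship, so this is a phrase group rather than a period.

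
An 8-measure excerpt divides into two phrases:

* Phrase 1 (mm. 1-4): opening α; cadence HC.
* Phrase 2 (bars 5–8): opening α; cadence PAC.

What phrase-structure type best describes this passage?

parallel period

Phrase 1 ends with a half cadence (weaker) and phrase 2 with a perfect authentic cadence (stronger): antecedent + consequent = a period.
The two phrases open with the same material (α / α), so the period is parallel.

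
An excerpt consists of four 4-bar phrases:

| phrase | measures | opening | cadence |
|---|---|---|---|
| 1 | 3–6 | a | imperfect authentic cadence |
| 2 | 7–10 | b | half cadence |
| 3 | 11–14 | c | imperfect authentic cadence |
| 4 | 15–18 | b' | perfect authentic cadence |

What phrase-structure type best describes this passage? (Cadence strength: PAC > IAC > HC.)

contrasting double period

Four phrases in two halves: the first half (measures 3-10) ends with a half cadence, the second (bars 11–18) with a perfect authentic cadence — a large antecedent–consequent pair, i.e. a double period.
Phrase 3 begins with different material from phrase 1, making it contrasting.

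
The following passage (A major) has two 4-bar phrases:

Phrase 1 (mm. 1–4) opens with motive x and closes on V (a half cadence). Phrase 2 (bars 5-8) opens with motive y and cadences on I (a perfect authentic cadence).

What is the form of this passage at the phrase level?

Phrase 1 ends with a half cadence (weaker) and phrase 2 with a perfect authentic cadence (stronger): antecedent + consequent = a period.
The two phrases open with different material (x / y), so the period is contrasting.

contrasting period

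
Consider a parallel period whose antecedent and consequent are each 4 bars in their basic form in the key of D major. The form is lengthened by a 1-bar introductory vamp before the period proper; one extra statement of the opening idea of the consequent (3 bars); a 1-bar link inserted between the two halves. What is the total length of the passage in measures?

Basic parallel period: 4 + 4 = 8 bars.
8 (basic form) + 1 (introduction) + 3 (extra statement) + 1 (link) = 13.

13 measures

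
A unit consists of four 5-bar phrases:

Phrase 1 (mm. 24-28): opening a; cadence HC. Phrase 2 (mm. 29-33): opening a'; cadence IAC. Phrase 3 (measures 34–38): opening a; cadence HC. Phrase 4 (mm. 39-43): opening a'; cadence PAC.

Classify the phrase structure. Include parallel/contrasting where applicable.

parallel double period

Four phrases in two halves: the first half (bars 24–33) ends with an imperfect authentic cadence, the second (mm. 34–43) with a perfect authentic cadence — a large antecedent–consequent pair, i.e. a double period.
Phrase 3 begins with the same material as phrase 1, making it parallel.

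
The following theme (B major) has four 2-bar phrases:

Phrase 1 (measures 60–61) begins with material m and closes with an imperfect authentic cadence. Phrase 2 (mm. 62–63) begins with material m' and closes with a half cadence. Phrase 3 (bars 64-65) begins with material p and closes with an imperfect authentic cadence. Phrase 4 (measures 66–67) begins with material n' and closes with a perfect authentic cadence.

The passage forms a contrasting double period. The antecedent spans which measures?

In a double period the four phrases pair into a large antecedent (phrases 1–2, ending half cadence) and a large consequent (phrases 3–4, ending perfect authentic cadence). The antecedent spans bars 60–63.

measures 60–63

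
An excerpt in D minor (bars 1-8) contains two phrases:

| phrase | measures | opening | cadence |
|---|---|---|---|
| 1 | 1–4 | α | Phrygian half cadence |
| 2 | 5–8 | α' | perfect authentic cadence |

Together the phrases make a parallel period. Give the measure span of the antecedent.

measures 1–4

The phrase ending with the weaker cadence (Phrygian half cadence) is the antecedent; the one ending more conclusively (perfect authentic cadence) is the consequent. The antecedent is measures 1–4.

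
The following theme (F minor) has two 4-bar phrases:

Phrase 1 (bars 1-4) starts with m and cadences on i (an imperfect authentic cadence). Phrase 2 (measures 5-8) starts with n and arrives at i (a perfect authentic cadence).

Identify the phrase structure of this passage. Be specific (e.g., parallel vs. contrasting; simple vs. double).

contrasting period

Phrase 1 ends with an imperfect authentic cadence (weaker) and phrase 2 with a perfect authentic cadence (stronger): antecedent + consequent = a period.
The two phrases open with different material (m / n), so the period is contrasting.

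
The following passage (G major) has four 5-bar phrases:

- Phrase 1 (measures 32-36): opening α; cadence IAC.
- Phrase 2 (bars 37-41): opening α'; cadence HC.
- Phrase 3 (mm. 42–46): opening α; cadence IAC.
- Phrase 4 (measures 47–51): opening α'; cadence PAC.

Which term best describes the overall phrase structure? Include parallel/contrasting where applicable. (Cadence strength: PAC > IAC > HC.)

parallel double period

Four phrases in two halves: the first half (measures 32–41) ends with a half cadence, the second (bars 42-51) with a perfect authentic cadence — a large antecedent–consequent pair, i.e. a double period.
Phrase 3 begins with the same material as phrase 1, making it parallel.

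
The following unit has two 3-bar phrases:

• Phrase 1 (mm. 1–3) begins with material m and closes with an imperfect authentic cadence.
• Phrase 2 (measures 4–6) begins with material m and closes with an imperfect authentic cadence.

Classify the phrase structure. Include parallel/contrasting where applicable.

repeated phrase

Both phrases have the same opening (m) and the same cadence (imperfect authentic cadence): the second is a restatement, not a consequent, so this is a repeated phrase rather than a period.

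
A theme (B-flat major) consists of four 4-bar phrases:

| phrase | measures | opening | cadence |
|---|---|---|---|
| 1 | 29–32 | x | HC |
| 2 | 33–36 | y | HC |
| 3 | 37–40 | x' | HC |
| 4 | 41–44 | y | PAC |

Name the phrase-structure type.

Four phrases in two halves: the first half (bars 29–36) ends with a half cadence, the second (mm. 37-44) with a perfect authentic cadence — a large antecedent–consequent pair, i.e. a double period.
Phrase 3 begins with the same material as phrase 1, making it parallel.

parallel double period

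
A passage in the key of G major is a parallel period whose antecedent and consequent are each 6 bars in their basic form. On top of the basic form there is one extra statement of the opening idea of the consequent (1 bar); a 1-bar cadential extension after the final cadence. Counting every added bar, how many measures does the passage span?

14 measures

Basic parallel period: 6 + 6 = 12 bars.
12 (basic form) + 1 (extra statement) + 1 (cadential extension) = 14.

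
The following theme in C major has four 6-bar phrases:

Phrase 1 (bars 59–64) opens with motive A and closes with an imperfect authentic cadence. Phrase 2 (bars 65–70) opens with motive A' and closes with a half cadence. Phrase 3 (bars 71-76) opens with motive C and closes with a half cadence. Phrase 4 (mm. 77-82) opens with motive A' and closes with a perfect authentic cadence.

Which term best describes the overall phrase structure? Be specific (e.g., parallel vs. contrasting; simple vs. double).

contrasting double period

Four phrases in two halves: the first half (bars 59-70) ends with a half cadence, the second (mm. 71–82) with a perfect authentic cadence — a large antecedent–consequent pair, i.e. a double period.
Phrase 3 begins with different material from phrase 1, making it contrasting.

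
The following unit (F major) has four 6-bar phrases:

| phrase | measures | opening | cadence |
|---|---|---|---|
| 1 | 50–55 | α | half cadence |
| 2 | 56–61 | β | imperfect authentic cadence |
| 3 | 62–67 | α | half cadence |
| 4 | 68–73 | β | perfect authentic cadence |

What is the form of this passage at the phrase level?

Four phrases in two halves: the first half (measures 50–61) ends with an imperfect authentic cadence, the second (measures 62–73) with a perfect authentic cadence — a large antecedent–consequent pair, i.e. a double period.
Phrase 3 begins with the same material as phrase 1, making it parallel.

parallel double period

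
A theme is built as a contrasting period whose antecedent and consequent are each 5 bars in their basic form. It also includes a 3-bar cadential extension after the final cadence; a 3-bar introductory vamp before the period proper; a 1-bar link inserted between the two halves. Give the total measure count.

Basic contrasting period: 5 + 5 = 10 bars.
10 (basic form) + 3 (cadential extension) + 3 (introduction) + 1 (link) = 17.

17 measures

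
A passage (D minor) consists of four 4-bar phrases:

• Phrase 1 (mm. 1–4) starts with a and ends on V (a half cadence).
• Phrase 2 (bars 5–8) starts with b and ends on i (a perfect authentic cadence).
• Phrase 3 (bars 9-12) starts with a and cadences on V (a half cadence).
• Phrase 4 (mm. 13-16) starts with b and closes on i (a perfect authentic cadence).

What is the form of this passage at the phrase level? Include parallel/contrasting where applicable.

The cadence pattern HC–PAC–HC–PAC is weak–strong twice, and phrases 3–4 restate phrases 1–2: a period heard twice, not a double period (which would end weakly at phrase 2).

repeated period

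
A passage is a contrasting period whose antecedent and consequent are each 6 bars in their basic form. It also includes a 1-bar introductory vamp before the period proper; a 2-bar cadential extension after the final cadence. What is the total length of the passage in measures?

Basic contrasting period: 6 + 6 = 12 bars.
12 (basic form) + 1 (introduction) + 2 (cadential extension) = 15.

15 measures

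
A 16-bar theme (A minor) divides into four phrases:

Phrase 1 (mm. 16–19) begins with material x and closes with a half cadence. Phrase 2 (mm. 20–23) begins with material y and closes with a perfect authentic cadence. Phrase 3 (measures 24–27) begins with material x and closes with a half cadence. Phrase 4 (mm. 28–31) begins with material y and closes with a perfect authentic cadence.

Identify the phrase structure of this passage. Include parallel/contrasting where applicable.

The cadence pattern HC–PAC–HC–PAC is weak–strong twice, and phrases 3–4 restate phrases 1–2: a period heard twice, not a double period (which would end weakly at phrase 2).

repeated period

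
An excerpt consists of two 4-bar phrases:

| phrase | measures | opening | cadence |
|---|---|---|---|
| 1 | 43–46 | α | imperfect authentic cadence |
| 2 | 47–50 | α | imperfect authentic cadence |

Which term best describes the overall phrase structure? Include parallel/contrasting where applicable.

Both phrases have the same opening (α) and the same cadence (imperfect authentic cadence): the second is a restatement, not a consequent, so this is a repeated phrase rather than a period.

repeated phrase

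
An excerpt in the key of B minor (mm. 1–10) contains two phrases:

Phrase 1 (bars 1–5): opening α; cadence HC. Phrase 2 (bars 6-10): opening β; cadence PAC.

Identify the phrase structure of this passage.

Phrase 1 ends with a half cadence (weaker) and phrase 2 with a perfect authentic cadence (stronger): antecedent + consequent = a period.
The two phrases open with different material (α / β), so the period is contrasting.

contrasting period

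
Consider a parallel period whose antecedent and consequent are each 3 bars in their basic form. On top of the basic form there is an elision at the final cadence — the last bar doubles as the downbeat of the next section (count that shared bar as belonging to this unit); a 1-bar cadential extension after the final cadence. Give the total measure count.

Basic parallel period: 3 + 3 = 6 bars.
6 (basic form) + 1 (cadential extension) = 7.
The elision shares a bar with the next section but does not change this unit's count.

7 measures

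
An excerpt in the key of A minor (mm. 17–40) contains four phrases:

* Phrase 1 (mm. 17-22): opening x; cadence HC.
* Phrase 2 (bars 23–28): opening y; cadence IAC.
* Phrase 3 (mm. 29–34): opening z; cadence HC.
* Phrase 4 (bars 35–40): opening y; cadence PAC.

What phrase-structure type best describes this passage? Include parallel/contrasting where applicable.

contrasting double period

Four phrases in two halves: the first half (bars 17–28) ends with an imperfect authentic cadence, the second (mm. 29–40) with a perfect authentic cadence — a large antecedent–consequent pair, i.e. a double period.
Phrase 3 begins with different material from phrase 1, making it contrasting.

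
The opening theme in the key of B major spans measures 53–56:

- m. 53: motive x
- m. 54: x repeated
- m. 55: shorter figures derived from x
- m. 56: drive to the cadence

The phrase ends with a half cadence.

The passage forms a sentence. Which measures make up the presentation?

measures 53–54

The presentation of a sentence is the basic idea (m. 53) plus its repetition (bar 54); the presentation is therefore measures 53–54.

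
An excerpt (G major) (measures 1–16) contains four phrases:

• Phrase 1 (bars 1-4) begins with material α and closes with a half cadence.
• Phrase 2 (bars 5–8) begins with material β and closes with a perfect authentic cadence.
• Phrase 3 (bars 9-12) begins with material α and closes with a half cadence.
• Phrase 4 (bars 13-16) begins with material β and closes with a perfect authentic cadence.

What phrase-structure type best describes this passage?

The cadence pattern HC–PAC–HC–PAC is weak–strong twice, and phrases 3–4 restate phrases 1–2: a period heard twice, not a double period (which would end weakly at phrase 2).

repeated period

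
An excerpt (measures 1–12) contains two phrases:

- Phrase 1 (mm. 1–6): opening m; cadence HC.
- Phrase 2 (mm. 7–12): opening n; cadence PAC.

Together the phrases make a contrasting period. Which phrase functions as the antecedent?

The phrase ending with the weaker cadence (half cadence) is the antecedent; the one ending more conclusively (perfect authentic cadence) is the consequent. The antecedent is phrase 1.

phrase 1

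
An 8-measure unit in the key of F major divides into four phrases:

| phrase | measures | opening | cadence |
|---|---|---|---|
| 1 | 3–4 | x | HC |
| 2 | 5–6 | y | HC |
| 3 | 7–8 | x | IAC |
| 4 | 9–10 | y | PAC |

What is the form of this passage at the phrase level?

parallel double period

Four phrases in two halves: the first half (measures 3–6) ends with a half cadence, the second (mm. 7–10) with a perfect authentic cadence — a large antecedent–consequent pair, i.e. a double period.
Phrase 3 begins with the same material as phrase 1, making it parallel.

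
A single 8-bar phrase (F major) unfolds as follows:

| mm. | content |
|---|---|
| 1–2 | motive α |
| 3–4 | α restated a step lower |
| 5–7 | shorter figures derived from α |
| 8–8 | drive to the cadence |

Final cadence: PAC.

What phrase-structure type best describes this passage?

sentence

Basic idea (bars 1–2) + its repetition (mm. 3–4) form the presentation; fragmentation and cadence (mm. 5–8) form the continuation — the 8-bar whole is a sentence.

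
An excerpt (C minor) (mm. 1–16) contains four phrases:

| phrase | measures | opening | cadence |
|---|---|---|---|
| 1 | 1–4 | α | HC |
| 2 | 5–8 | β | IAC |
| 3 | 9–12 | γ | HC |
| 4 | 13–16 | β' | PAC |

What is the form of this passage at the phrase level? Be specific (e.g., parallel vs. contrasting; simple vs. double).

contrasting double period

Four phrases in two halves: the first half (bars 1–8) ends with an imperfect authentic cadence, the second (mm. 9-16) with a perfect authentic cadence — a large antecedent–consequent pair, i.e. a double period.
Phrase 3 begins with different material from phrase 1, making it contrasting.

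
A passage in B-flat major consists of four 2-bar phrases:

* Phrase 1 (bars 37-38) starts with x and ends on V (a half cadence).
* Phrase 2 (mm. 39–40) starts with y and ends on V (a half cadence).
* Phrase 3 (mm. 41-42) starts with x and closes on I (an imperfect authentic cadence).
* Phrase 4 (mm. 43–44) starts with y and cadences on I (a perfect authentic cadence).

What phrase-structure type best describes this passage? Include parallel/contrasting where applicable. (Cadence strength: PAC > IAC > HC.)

parallel double period

Four phrases in two halves: the first half (measures 37–40) ends with a half cadence, the second (mm. 41–44) with a perfect authentic cadence — a large antecedent–consequent pair, i.e. a double period.
Phrase 3 begins with the same material as phrase 1, making it parallel.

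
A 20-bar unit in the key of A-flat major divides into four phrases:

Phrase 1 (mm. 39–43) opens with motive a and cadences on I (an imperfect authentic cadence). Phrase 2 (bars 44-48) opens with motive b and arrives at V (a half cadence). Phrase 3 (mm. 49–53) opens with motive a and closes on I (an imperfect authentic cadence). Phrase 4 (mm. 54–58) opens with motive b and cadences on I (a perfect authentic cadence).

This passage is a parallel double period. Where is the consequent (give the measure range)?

In a double period the four phrases pair into a large antecedent (phrases 1–2, ending half cadence) and a large consequent (phrases 3–4, ending perfect authentic cadence). The consequent spans bars 49–58.

measures 49–58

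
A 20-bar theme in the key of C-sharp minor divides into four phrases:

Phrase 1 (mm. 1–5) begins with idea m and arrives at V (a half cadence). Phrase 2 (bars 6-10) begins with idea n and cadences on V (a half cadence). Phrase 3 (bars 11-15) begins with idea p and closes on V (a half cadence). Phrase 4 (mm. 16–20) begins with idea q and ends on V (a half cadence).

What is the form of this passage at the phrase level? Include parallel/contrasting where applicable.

phrase group

Phrase 4 ends with a half cadence, no stronger than phrase 2's half cadence, so the four phrases do not form a double period; nor do phrases 3–4 duplicate 1–2, so it is not a repeated period. With no phrase reaching a conclusive cadence, the passage is a phrase group.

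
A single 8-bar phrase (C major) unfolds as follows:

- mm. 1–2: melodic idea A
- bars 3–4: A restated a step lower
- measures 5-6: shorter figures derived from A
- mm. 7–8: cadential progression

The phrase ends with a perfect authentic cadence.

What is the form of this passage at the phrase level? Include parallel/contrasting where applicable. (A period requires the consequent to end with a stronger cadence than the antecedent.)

Basic idea (measures 1-2) + its repetition (mm. 3-4) form the presentation; fragmentation and cadence (measures 5–8) form the continuation — the 8-bar whole is a sentence.

sentence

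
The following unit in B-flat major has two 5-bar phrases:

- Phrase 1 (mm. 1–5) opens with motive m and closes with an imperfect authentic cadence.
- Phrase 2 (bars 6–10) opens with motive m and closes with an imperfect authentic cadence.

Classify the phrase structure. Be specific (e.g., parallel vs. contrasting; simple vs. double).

Both phrases have the same opening (m) and the same cadence (imperfect authentic cadence): the second is a restatement, not a consequent, so this is a repeated phrase rather than a period.

repeated phrase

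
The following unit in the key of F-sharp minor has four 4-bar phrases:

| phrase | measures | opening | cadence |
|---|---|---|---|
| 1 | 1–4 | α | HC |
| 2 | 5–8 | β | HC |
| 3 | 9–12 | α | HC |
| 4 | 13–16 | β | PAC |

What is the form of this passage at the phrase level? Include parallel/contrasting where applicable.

parallel double period

Four phrases in two halves: the first half (measures 1–8) ends with a half cadence, the second (mm. 9-16) with a perfect authentic cadence — a large antecedent–consequent pair, i.e. a double period.
Phrase 3 begins with the same material as phrase 1, making it parallel.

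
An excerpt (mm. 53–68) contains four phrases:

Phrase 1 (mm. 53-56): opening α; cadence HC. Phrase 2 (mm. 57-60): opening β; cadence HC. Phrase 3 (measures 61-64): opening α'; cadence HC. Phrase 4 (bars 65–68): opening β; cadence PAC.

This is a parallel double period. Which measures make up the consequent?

In a double period the first pair of phrases (ending half cadence) is the large antecedent and the second pair (ending perfect authentic cadence) is the large consequent; the consequent is measures 61–68.

measures 61–68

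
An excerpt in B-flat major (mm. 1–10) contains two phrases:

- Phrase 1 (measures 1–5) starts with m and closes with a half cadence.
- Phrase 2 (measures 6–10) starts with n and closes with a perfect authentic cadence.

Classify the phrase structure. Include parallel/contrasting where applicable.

Phrase 1 ends with a half cadence (weaker) and phrase 2 with a perfect authentic cadence (stronger): antecedent + consequent = a period.
The two phrases open with different material (m / n), so the period is contrasting.

contrasting period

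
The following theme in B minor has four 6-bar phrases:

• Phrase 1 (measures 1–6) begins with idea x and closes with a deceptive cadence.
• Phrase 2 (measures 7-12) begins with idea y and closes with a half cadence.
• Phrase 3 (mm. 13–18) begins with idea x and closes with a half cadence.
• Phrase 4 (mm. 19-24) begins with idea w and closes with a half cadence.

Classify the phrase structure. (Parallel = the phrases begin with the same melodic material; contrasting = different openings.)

Phrase 4 ends with a half cadence, no stronger than phrase 2's half cadence, so the four phrases do not form a double period; nor do phrases 3–4 duplicate 1–2, so it is not a repeated period. With no phrase reaching a conclusive cadence, the passage is a phrase group.

phrase group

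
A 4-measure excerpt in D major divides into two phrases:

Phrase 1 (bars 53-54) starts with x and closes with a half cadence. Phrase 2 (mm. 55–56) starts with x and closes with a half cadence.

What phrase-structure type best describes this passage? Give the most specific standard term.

repeated phrase

Both phrases have the same opening (x) and the same cadence (half cadence): the second is a restatement, not a consequent, so this is a repeated phrase rather than a period.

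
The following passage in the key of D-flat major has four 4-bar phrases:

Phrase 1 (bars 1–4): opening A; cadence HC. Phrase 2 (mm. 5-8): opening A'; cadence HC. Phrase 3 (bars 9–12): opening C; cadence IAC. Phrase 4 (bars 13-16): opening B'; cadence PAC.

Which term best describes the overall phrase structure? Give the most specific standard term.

contrasting double period

Four phrases in two halves: the first half (mm. 1–8) ends with a half cadence, the second (mm. 9–16) with a perfect authentic cadence — a large antecedent–consequent pair, i.e. a double period.
Phrase 3 begins with different material from phrase 1, making it contrasting.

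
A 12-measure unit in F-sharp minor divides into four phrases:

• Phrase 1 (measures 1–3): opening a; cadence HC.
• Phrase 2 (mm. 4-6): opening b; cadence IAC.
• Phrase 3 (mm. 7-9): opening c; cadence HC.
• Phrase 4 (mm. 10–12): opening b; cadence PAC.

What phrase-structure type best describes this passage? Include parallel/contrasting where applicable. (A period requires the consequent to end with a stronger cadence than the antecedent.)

Four phrases in two halves: the first half (mm. 1–6) ends with an imperfect authentic cadence, the second (measures 7–12) with a perfect authentic cadence — a large antecedent–consequent pair, i.e. a double period.
Phrase 3 begins with different material from phrase 1, making it contrasting.

contrasting double period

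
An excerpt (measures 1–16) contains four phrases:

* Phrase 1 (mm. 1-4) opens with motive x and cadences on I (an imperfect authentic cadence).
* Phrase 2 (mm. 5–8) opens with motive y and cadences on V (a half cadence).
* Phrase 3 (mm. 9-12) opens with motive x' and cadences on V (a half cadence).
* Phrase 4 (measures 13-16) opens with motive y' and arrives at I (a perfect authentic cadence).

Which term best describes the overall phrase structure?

parallel double period

Four phrases in two halves: the first half (mm. 1–8) ends with a half cadence, the second (mm. 9-16) with a perfect authentic cadence — a large antecedent–consequent pair, i.e. a double period.
Phrase 3 begins with the same material as phrase 1, making it parallel.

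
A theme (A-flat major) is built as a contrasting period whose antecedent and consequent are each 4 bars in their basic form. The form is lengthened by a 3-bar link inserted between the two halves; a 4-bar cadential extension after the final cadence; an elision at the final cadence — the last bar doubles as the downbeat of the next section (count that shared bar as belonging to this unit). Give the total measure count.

Basic contrasting period: 4 + 4 = 8 bars.
8 (basic form) + 3 (link) + 4 (cadential extension) = 15.
The elision shares a bar with the next section but does not change this unit's count.

15 measures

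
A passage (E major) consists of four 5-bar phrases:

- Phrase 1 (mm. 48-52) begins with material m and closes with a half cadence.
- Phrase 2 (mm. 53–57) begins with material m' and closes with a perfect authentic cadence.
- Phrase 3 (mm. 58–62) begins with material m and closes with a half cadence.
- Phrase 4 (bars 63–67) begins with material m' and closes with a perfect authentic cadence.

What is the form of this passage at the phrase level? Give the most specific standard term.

The cadence pattern HC–PAC–HC–PAC is weak–strong twice, and phrases 3–4 restate phrases 1–2: a period heard twice, not a double period (which would end weakly at phrase 2).

repeated period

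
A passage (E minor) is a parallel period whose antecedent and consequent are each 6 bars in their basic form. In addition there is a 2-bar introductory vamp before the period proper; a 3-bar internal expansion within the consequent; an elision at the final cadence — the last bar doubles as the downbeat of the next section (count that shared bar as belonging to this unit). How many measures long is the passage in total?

17 measures

Basic parallel period: 6 + 6 = 12 bars.
12 (basic form) + 2 (introduction) + 3 (internal expansion) = 17.
The elision shares a bar with the next section but does not change this unit's count.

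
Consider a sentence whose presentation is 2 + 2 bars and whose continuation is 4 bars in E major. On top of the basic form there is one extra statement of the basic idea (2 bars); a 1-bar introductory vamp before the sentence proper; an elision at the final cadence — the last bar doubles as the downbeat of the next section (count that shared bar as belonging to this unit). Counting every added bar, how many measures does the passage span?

Basic sentence: 2 + 2 + 4 = 8 bars.
8 (basic form) + 2 (extra statement) + 1 (introduction) = 11.
The elision shares a bar with the next section but does not change this unit's count.

11 measures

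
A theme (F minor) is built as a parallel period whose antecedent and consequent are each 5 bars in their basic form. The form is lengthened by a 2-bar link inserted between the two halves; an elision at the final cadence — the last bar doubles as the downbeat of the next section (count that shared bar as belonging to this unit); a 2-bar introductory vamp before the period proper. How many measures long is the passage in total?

Basic parallel period: 5 + 5 = 10 bars.
10 (basic form) + 2 (link) + 2 (introduction) = 14.
The elision shares a bar with the next section but does not change this unit's count.

14 measures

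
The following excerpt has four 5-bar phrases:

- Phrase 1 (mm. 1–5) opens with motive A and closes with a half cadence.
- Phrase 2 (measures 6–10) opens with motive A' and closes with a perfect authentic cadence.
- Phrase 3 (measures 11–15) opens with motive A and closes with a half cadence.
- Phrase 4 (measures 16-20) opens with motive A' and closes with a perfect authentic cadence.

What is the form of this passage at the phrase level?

The cadence pattern HC–PAC–HC–PAC is weak–strong twice, and phrases 3–4 restate phrases 1–2: a period heard twice, not a double period (which would end weakly at phrase 2).

repeated period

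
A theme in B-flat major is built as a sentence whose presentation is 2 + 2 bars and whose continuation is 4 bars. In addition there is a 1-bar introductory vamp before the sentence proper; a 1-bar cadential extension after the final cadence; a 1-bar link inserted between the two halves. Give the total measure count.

Basic sentence: 2 + 2 + 4 = 8 bars.
8 (basic form) + 1 (introduction) + 1 (cadential extension) + 1 (link) = 11.

11 measures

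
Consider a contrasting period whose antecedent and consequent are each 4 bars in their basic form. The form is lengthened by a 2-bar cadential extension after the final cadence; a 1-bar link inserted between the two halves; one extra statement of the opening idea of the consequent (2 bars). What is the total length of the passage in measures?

13 measures

Basic contrasting period: 4 + 4 = 8 bars.
8 (basic form) + 2 (cadential extension) + 1 (link) + 2 (extra statement) = 13.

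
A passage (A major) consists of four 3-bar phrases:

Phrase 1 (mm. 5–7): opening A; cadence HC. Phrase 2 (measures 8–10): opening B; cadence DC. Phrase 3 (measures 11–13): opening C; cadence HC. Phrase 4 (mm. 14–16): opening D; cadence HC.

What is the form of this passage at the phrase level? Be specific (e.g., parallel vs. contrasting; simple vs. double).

phrase group

Phrase 4 ends with a half cadence, no stronger than phrase 2's deceptive cadence, so the four phrases do not form a double period; nor do phrases 3–4 duplicate 1–2, so it is not a repeated period. With no phrase reaching a conclusive cadence, the passage is a phrase group.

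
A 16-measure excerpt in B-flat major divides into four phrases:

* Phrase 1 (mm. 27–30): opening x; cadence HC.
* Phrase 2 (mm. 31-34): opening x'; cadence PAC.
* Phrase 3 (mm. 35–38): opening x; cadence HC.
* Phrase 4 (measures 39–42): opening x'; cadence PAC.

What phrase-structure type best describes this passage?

repeated period

The cadence pattern HC–PAC–HC–PAC is weak–strong twice, and phrases 3–4 restate phrases 1–2: a period heard twice, not a double period (which would end weakly at phrase 2).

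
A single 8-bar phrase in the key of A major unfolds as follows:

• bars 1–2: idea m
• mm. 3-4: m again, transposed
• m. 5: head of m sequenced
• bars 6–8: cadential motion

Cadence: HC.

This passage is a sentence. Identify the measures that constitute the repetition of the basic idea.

measures 3–4

The presentation of a sentence is the basic idea (bars 1–2) plus its repetition (mm. 3–4); the repetition of the basic idea is therefore mm. 3–4.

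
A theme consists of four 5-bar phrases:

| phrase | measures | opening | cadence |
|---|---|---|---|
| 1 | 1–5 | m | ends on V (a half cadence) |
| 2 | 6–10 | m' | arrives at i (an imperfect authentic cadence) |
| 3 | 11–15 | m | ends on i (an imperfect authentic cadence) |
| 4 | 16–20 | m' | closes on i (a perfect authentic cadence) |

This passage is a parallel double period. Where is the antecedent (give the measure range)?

In a double period the four phrases pair into a large antecedent (phrases 1–2, ending imperfect authentic cadence) and a large consequent (phrases 3–4, ending perfect authentic cadence). The antecedent spans mm. 1-10.

measures 1–10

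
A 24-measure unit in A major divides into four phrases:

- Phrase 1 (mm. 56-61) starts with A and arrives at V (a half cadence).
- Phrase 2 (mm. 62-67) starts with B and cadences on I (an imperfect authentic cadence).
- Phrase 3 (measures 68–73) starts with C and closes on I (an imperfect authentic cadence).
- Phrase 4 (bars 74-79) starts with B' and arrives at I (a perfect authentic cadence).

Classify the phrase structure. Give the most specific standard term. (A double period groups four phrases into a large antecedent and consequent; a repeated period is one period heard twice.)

contrasting double period

Four phrases in two halves: the first half (mm. 56–67) ends with an imperfect authentic cadence, the second (mm. 68–79) with a perfect authentic cadence — a large antecedent–consequent pair, i.e. a double period.
Phrase 3 begins with different material from phrase 1, making it contrasting.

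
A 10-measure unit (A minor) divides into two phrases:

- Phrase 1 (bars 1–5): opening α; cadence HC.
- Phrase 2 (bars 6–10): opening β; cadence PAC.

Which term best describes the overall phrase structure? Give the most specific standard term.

contrasting period

Phrase 1 ends with a half cadence (weaker) and phrase 2 with a perfect authentic cadence (stronger): antecedent + consequent = a period.
The two phrases open with different material (α / β), so the period is contrasting.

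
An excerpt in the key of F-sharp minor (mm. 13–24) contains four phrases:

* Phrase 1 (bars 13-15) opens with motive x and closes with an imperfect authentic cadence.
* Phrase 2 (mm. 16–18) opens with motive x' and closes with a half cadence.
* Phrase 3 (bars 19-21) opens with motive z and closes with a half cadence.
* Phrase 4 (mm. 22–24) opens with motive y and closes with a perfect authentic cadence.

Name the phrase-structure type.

Four phrases in two halves: the first half (mm. 13–18) ends with a half cadence, the second (mm. 19–24) with a perfect authentic cadence — a large antecedent–consequent pair, i.e. a double period.
Phrase 3 begins with different material from phrase 1, making it contrasting.

contrasting double period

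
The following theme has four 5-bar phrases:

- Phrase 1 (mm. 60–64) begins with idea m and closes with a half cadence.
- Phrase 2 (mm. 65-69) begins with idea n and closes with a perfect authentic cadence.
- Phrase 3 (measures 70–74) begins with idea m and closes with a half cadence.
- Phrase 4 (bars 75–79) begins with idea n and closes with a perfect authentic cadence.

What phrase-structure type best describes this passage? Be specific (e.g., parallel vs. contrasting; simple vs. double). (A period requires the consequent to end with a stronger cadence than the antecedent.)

The cadence pattern HC–PAC–HC–PAC is weak–strong twice, and phrases 3–4 restate phrases 1–2: a period heard twice, not a double period (which would end weakly at phrase 2).

repeated period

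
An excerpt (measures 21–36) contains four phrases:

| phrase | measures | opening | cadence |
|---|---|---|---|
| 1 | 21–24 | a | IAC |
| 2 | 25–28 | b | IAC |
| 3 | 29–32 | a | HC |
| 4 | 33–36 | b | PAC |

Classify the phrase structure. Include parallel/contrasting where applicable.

Four phrases in two halves: the first half (mm. 21–28) ends with an imperfect authentic cadence, the second (bars 29–36) with a perfect authentic cadence — a large antecedent–consequent pair, i.e. a double period.
Phrase 3 begins with the same material as phrase 1, making it parallel.

parallel double period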